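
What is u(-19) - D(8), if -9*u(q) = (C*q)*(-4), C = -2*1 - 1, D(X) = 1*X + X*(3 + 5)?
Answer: -140/3 ≈ -46.667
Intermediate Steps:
D(X) = 9*X (D(X) = X + X*8 = X + 8*X = 9*X)
C = -3 (C = -2 - 1 = -3)
u(q) = -4*q/3 (u(q) = -(-3*q)*(-4)/9 = -4*q/3)
u(-19) - D(8) = -4/3*(-19) - 9*8 = 76/3 - 1*72 = 76/3 - 72 = -140/3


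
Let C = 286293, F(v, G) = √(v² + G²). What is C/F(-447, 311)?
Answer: 286293*√296530/296530 ≈ 525.75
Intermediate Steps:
F(v, G) = √(G² + v²)
C/F(-447, 311) = 286293/(√(311² + (-447)²)) = 286293/(√(96721 + 199809)) = 286293/(√296530) = 286293*(√296530/296530) = 286293*√296530/296530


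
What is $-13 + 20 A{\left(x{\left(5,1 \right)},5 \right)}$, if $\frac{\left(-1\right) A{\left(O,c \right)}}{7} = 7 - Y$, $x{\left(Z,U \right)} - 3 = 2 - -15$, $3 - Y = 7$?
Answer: $-1553$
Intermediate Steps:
$Y = -4$ ($Y = 3 - 7 = -4$)
$x{\left(Z,U \right)} = 20$ ($x{\left(Z,U \right)} = 3 + \left(2 - -15\right) = 3 + \left(2 + 15\right) = 3 + 17 = 20$)
$A{\left(O,c \right)} = -77$ ($A{\left(O,c \right)} = - 7 \left(7 - -4\right) = - 7 \left(7 + 4\right) = \left(-7\right) 11 = -77$)
$-13 + 20 A{\left(x{\left(5,1 \right)},5 \right)} = -13 + 20 \left(-77\right) = -13 - 1540 = -1553$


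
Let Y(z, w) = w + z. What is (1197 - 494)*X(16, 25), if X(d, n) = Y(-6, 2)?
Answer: -2812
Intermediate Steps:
X(d, n) = -4 (X(d, n) = 2 - 6 = -4)
(1197 - 494)*X(16, 25) = (1197 - 494)*(-4) = 703*(-4) = -2812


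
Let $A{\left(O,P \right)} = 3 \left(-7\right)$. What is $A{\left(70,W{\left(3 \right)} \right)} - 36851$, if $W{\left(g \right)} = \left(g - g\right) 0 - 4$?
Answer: $-36872$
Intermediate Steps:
$W{\left(g \right)} = -4$ ($W{\left(g \right)} = 0 \cdot 0 - 4 = 0 - 4 = -4$)
$A{\left(O,P \right)} = -21$
$A{\left(70,W{\left(3 \right)} \right)} - 36851 = -21 - 36851 = -36872$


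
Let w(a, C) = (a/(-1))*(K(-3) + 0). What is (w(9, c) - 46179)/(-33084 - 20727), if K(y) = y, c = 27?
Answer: 5128/5979 ≈ 0.85767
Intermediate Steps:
w(a, C) = 3*a (w(a, C) = (a/(-1))*(-3 + 0) = (a*(-1))*(-3) = -a*(-3) = 3*a)
(w(9, c) - 46179)/(-33084 - 20727) = (3*9 - 46179)/(-33084 - 20727) = (27 - 46179)/(-53811) = -46152*(-1/53811) = 5128/5979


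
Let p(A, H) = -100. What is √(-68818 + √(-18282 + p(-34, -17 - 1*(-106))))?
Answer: √(-68818 + I*√18382) ≈ 0.258 + 262.33*I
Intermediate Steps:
√(-68818 + √(-18282 + p(-34, -17 - 1*(-106)))) = √(-68818 + √(-18282 - 100)) = √(-68818 + √(-18382)) = √(-68818 + I*√18382)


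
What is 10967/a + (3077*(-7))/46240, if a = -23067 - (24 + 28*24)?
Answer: -59937961/64635360 ≈ -0.92732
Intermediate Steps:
a = -23763 (a = -23067 - (24 + 672) = -23067 - 1*696 = -23067 - 696 = -23763)
10967/a + (3077*(-7))/46240 = 10967/(-23763) + (3077*(-7))/46240 = 10967*(-1/23763) - 21539*1/46240 = -10967/23763 - 1267/2720 = -59937961/64635360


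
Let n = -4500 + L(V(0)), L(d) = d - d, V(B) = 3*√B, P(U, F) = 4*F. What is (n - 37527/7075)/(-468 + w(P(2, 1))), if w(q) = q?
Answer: 31875027/3282800 ≈ 9.7097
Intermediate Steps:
L(d) = 0
n = -4500 (n = -4500 + 0 = -4500)
(n - 37527/7075)/(-468 + w(P(2, 1))) = (-4500 - 37527/7075)/(-468 + 4*1) = (-4500 - 37527*1/7075)/(-468 + 4) = (-4500 - 37527/7075)/(-464) = -31875027/7075*(-1/464) = 31875027/3282800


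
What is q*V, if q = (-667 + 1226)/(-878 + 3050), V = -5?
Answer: -2795/2172 ≈ -1.2868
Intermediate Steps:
q = 559/2172 ≈ 0.25737
q*V = (559/2172)*(-5) = -2795/2172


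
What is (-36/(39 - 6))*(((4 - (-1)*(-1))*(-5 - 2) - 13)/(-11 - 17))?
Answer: -102/77 ≈ -1.3247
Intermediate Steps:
(-36/(39 - 6))*(((4 - (-1)*(-1))*(-5 - 2) - 13)/(-11 - 17)) = (-36/33)*(((4 - 1*1)*(-7) - 13)/(-28)) = ((1/33)*(-36))*(((4 - 1)*(-7) - 13)*(-1/28)) = -12*(3*(-7) - 13)*(-1)/(11*28) = -12*(-21 - 13)*(-1)/(11*28) = -(-408)*(-1)/(11*28) = -12/11*17/14 = -102/77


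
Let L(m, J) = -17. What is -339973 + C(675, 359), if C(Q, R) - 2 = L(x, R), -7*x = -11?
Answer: -339988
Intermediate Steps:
x = 11/7 (x = -1/7*(-11) = 11/7 ≈ 1.5714)
C(Q, R) = -15 (C(Q, R) = 2 - 17 = -15)
-339973 + C(675, 359) = -339973 - 15 = -339988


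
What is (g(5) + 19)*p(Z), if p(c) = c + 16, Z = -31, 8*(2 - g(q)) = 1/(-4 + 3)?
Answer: -2535/8 ≈ -316.88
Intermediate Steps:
g(q) = 17/8 (g(q) = 2 - 1/(8*(-4 + 3)) = 2 - ⅛/(-1) = 2 - ⅛*(-1) = 2 + ⅛ = 17/8)
p(c) = 16 + c
(g(5) + 19)*p(Z) = (17/8 + 19)*(16 - 31) = (169/8)*(-15) = -2535/8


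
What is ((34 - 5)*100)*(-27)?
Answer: -78300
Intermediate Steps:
((34 - 5)*100)*(-27) = (29*100)*(-27) = 2900*(-27) = -78300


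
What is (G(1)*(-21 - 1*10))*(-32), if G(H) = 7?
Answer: 6944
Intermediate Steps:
(G(1)*(-21 - 1*10))*(-32) = (7*(-21 - 1*10))*(-32) = (7*(-21 - 10))*(-32) = (7*(-31))*(-32) = -217*(-32) = 6944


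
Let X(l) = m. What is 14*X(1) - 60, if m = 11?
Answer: 94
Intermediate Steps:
X(l) = 11
14*X(1) - 60 = 14*11 - 60 = 154 - 60 = 94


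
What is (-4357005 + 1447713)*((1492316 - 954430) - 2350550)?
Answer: 5273568873888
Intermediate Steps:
(-4357005 + 1447713)*((1492316 - 954430) - 2350550) = -2909292*(537886 - 2350550) = -2909292*(-1812664) = 5273568873888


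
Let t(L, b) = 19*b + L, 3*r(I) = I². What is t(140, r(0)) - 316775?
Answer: -316635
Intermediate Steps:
r(I) = I²/3
t(L, b) = L + 19*b
t(140, r(0)) - 316775 = (140 + 19*((⅓)*0²)) - 316775 = (140 + 19*((⅓)*0)) - 316775 = (140 + 19*0) - 316775 = (140 + 0) - 316775 = 140 - 316775 = -316635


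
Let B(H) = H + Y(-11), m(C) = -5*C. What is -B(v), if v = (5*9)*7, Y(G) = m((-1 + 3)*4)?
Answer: -275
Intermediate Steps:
Y(G) = -40 (Y(G) = -5*(-1 + 3)*4 = -10*4 = -5*8 = -40)
v = 315 (v = 45*7 = 315)
B(H) = -40 + H (B(H) = H - 40 = -40 + H)
-B(v) = -(-40 + 315) = -1*275 = -275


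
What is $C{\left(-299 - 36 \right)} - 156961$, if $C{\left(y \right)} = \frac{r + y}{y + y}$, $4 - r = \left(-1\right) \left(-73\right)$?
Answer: $- \frac{52581733}{335} \approx -1.5696 \cdot 10^{5}$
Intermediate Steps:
$r = -69$ ($r = 4 - \left(-1\right) \left(-73\right) = 4 - 73 = -69$)
$C{\left(y \right)} = \frac{-69 + y}{2 y}$ ($C{\left(y \right)} = \frac{-69 + y}{y + y} = \frac{-69 + y}{2 y}$)
$C{\left(-299 - 36 \right)} - 156961 = \frac{-69 - 335}{2 \left(-299 - 36\right)} - 156961 = \frac{-69 - 335}{2 \left(-335\right)} - 156961 = \frac{1}{2} \left(- \frac{1}{335}\right) \left(-404\right) - 156961 = \frac{202}{335} - 156961 = - \frac{52581733}{335}$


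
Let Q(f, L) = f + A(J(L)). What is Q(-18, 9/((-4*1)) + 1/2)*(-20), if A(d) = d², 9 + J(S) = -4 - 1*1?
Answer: -3560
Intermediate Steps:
J(S) = -14 (J(S) = -9 + (-4 - 1*1) = -9 + (-4 - 1) = -9 - 5 = -14)
Q(f, L) = 196 + f (Q(f, L) = f + (-14)² = f + 196 = 196 + f)
Q(-18, 9/((-4*1)) + 1/2)*(-20) = (196 - 18)*(-20) = 178*(-20) = -3560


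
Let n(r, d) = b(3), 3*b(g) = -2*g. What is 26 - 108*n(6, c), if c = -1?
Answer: 242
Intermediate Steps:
b(g) = -2*g/3 (b(g) = (-2*g)/3 = -2*g/3)
n(r, d) = -2 (n(r, d) = -⅔*3 = -2)
26 - 108*n(6, c) = 26 - 108*(-2) = 26 + 216 = 242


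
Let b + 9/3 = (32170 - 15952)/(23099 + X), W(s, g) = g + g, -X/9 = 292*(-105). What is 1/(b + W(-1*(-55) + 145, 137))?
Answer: 299039/81055787 ≈ 0.0036893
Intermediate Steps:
X = 275940 (X = -2628*(-105) = -9*(-30660) = 275940)
W(s, g) = 2*g
b = -880899/299039 (b = -3 + (32170 - 15952)/(23099 + 275940) = -3 + 16218/299039 = -880899/299039 ≈ -2.9458)
1/(b + W(-1*(-55) + 145, 137)) = 1/(-880899/299039 + 2*137) = 1/(-880899/299039 + 274) = 1/(81055787/299039) = 299039/81055787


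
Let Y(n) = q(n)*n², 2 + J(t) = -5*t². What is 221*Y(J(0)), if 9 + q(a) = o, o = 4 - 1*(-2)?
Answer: -2652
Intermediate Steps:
J(t) = -2 - 5*t²
o = 6 (o = 4 + 2 = 6)
q(a) = -3 (q(a) = -9 + 6 = -3)
Y(n) = -3*n²
221*Y(J(0)) = 221*(-3*(-2 - 5*0²)²) = 221*(-3*(-2 - 5*0)²) = 221*(-3*(-2 + 0)²) = 221*(-3*(-2)²) = 221*(-3*4) = 221*(-12) = -2652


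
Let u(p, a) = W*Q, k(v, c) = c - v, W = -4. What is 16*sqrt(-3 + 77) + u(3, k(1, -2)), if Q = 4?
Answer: -16 + 16*sqrt(74) ≈ 121.64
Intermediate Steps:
u(p, a) = -16 (u(p, a) = -4*4 = -16)
16*sqrt(-3 + 77) + u(3, k(1, -2)) = 16*sqrt(-3 + 77) - 16 = 16*sqrt(74) - 16 = -16 + 16*sqrt(74)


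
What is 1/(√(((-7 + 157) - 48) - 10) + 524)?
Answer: 131/68621 - √23/137242 ≈ 0.0018741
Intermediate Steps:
1/(√(((-7 + 157) - 48) - 10) + 524) = 1/(√((150 - 48) - 10) + 524) = 1/(√(102 - 10) + 524) = 1/(√92 + 524) = 1/(2*√23 + 524) = 1/(524 + 2*√23)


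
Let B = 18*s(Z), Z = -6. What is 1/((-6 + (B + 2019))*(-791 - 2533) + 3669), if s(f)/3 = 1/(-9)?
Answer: -1/6667599 ≈ -1.4998e-7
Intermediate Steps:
s(f) = -⅓ (s(f) = 3/(-9) = 3*(-⅑) = -⅓)
B = -6 (B = 18*(-⅓) = -6)
1/((-6 + (B + 2019))*(-791 - 2533) + 3669) = 1/((-6 + (-6 + 2019))*(-791 - 2533) + 3669) = 1/((-6 + 2013)*(-3324) + 3669) = 1/(2007*(-3324) + 3669) = 1/(-6671268 + 3669) = 1/(-6667599) = -1/6667599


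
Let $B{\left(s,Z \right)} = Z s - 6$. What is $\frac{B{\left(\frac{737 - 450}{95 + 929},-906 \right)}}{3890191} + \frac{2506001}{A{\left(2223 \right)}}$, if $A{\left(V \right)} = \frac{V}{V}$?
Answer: $\frac{4991397138396709}{1991777792} \approx 2.506 \cdot 10^{6}$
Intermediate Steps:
$A{\left(V \right)} = 1$
$B{\left(s,Z \right)} = -6 + Z s$
$\frac{B{\left(\frac{737 - 450}{95 + 929},-906 \right)}}{3890191} + \frac{2506001}{A{\left(2223 \right)}} = \frac{-6 - 906 \frac{737 - 450}{95 + 929}}{3890191} + \frac{2506001}{1} = \left(-6 - 906 \cdot \frac{287}{1024}\right) \frac{1}{3890191} + 2506001 \cdot 1 = \left(-6 - 906 \cdot 287 \cdot \frac{1}{1024}\right) \frac{1}{3890191} + 2506001 = \left(-6 - \frac{130011}{512}\right) \frac{1}{3890191} + 2506001 = \left(- \frac{133083}{512}\right) \frac{1}{3890191} + 2506001 = - \frac{133083}{1991777792} + 2506001 = \frac{4991397138396709}{1991777792}$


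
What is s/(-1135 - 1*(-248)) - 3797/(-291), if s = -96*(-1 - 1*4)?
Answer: 3228259/258117 ≈ 12.507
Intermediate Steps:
s = 480 (s = -96*(-1 - 4) = -96*(-5) = 480)
s/(-1135 - 1*(-248)) - 3797/(-291) = 480/(-1135 - 1*(-248)) - 3797/(-291) = 480/(-1135 + 248) - 3797*(-1/291) = 480/(-887) + 3797/291 = 480*(-1/887) + 3797/291 = -480/887 + 3797/291 = 3228259/258117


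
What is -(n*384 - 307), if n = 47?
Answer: -17741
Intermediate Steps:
-(n*384 - 307) = -(47*384 - 307) = -(18048 - 307) = -1*17741 = -17741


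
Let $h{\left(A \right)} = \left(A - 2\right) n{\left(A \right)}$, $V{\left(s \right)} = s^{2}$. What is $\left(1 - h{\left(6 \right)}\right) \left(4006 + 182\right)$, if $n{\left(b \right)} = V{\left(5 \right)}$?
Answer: $-414612$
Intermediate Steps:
$n{\left(b \right)} = 25$ ($n{\left(b \right)} = 5^{2} = 25$)
$h{\left(A \right)} = -50 + 25 A$ ($h{\left(A \right)} = \left(A - 2\right) 25 = \left(-2 + A\right) 25 = -50 + 25 A$)
$\left(1 - h{\left(6 \right)}\right) \left(4006 + 182\right) = \left(1 - \left(-50 + 25 \cdot 6\right)\right) \left(4006 + 182\right) = \left(1 - \left(-50 + 150\right)\right) 4188 = \left(1 - 100\right) 4188 = \left(-99\right) 4188 = -414612$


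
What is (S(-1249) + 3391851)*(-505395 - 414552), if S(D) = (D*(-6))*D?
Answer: 5490386287785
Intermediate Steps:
S(D) = -6*D**2 (S(D) = (-6*D)*D = -6*D**2)
(S(-1249) + 3391851)*(-505395 - 414552) = (-6*(-1249)**2 + 3391851)*(-505395 - 414552) = (-6*1560001 + 3391851)*(-919947) = (-9360006 + 3391851)*(-919947) = -5968155*(-919947) = 5490386287785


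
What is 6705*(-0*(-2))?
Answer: 0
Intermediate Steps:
6705*(-0*(-2)) = 6705*(-5*0) = 6705*0 = 0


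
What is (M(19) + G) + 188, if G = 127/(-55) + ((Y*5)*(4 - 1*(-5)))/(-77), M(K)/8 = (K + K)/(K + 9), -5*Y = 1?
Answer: 75716/385 ≈ 196.67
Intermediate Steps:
Y = -1/5 (Y = -1/5*1 = -1/5 ≈ -0.20000)
M(K) = 16*K/(9 + K) (M(K) = 8*((K + K)/(K + 9)) = 8*((2*K)/(9 + K)) = 8*(2*K/(9 + K)) = 16*K/(9 + K))
G = -844/385 (G = 127/(-55) + ((-1/5*5)*(4 - 1*(-5)))/(-77) = 127*(-1/55) - (4 + 5)*(-1/77) = -127/55 - 1*9*(-1/77) = -127/55 - 9*(-1/77) = -127/55 + 9/77 = -844/385 ≈ -2.1922)
(M(19) + G) + 188 = (16*19/(9 + 19) - 844/385) + 188 = (16*19/28 - 844/385) + 188 = (16*19*(1/28) - 844/385) + 188 = (76/7 - 844/385) + 188 = 3336/385 + 188 = 75716/385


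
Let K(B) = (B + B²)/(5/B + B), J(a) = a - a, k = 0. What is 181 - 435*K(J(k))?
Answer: 181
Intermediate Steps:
J(a) = 0
K(B) = (B + B²)/(B + 5/B)
181 - 435*K(J(k)) = 181 - 435*0²*(1 + 0)/(5 + 0²) = 181 - 0/(5 + 0) = 181 - 0/5 = 181 - 435*0 = 181 + 0 = 181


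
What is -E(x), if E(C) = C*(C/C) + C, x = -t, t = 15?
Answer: 30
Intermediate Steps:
x = -15 (x = -1*15 = -15)
E(C) = 2*C (E(C) = C*1 + C = C + C = 2*C)
-E(x) = -2*(-15) = -1*(-30) = 30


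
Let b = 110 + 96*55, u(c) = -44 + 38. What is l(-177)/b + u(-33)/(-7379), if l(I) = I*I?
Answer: 231209031/39772810 ≈ 5.8132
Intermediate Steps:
l(I) = I²
u(c) = -6
b = 5390 (b = 110 + 5280 = 5390)
l(-177)/b + u(-33)/(-7379) = (-177)²/5390 - 6/(-7379) = 31329*(1/5390) - 6*(-1/7379) = 31329/5390 + 6/7379 = 231209031/39772810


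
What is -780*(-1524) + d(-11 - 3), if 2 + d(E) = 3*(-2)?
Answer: 1188712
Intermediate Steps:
d(E) = -8 (d(E) = -2 + 3*(-2) = -2 - 6 = -8)
-780*(-1524) + d(-11 - 3) = -780*(-1524) - 8 = 1188720 - 8 = 1188712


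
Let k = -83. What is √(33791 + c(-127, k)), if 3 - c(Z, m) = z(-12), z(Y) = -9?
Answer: √33803 ≈ 183.86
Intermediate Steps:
c(Z, m) = 12 (c(Z, m) = 3 - 1*(-9) = 3 + 9 = 12)
√(33791 + c(-127, k)) = √(33791 + 12) = √33803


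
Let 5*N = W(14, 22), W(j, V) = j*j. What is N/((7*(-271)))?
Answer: -28/1355 ≈ -0.020664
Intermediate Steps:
W(j, V) = j²
N = 196/5 (N = (⅕)*14² = (⅕)*196 = 196/5 ≈ 39.200)
N/((7*(-271))) = 196/(5*((7*(-271)))) = (196/5)/(-1897) = (196/5)*(-1/1897) = -28/1355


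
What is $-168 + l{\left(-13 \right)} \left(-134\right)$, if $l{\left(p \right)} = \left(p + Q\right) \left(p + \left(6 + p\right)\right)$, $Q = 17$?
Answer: $10552$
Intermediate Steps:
$l{\left(p \right)} = \left(6 + 2 p\right) \left(17 + p\right)$ ($l{\left(p \right)} = \left(p + 17\right) \left(p + \left(6 + p\right)\right) = \left(17 + p\right) \left(6 + 2 p\right) = \left(6 + 2 p\right) \left(17 + p\right)$)
$-168 + l{\left(-13 \right)} \left(-134\right) = -168 + \left(102 + 2 \left(-13\right)^{2} + 40 \left(-13\right)\right) \left(-134\right) = -168 + \left(102 + 2 \cdot 169 - 520\right) \left(-134\right) = -168 + \left(102 + 338 - 520\right) \left(-134\right) = -168 - -10720 = -168 + 10720 = 10552$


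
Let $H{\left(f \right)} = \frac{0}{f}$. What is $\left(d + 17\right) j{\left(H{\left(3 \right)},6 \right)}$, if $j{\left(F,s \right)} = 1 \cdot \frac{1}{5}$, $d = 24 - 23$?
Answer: $\frac{18}{5} \approx 3.6$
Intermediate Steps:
$H{\left(f \right)} = 0$
$d = 1$
$j{\left(F,s \right)} = \frac{1}{5}$ ($j{\left(F,s \right)} = 1 \cdot \frac{1}{5} = \frac{1}{5}$)
$\left(d + 17\right) j{\left(H{\left(3 \right)},6 \right)} = \left(1 + 17\right) \frac{1}{5} = 18 \cdot \frac{1}{5} = \frac{18}{5}$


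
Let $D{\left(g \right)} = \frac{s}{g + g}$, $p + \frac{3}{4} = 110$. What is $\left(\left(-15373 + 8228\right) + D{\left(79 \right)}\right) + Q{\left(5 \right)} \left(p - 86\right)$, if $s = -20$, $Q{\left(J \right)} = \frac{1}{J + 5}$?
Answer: $- \frac{22571253}{3160} \approx -7142.8$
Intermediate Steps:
$p = \frac{437}{4}$ ($p = - \frac{3}{4} + 110 = \frac{437}{4} \approx 109.25$)
$Q{\left(J \right)} = \frac{1}{5 + J}$
$D{\left(g \right)} = - \frac{10}{g}$ ($D{\left(g \right)} = - \frac{20}{g + g} = - \frac{20}{2 g} = - 20 \frac{1}{2 g} = - \frac{10}{g}$)
$\left(\left(-15373 + 8228\right) + D{\left(79 \right)}\right) + Q{\left(5 \right)} \left(p - 86\right) = \left(\left(-15373 + 8228\right) - \frac{10}{79}\right) + \frac{\frac{437}{4} - 86}{5 + 5} = \left(-7145 - \frac{10}{79}\right) + \frac{1}{10} \cdot \frac{93}{4} = - \frac{564465}{79} + \frac{93}{40} = - \frac{22571253}{3160}$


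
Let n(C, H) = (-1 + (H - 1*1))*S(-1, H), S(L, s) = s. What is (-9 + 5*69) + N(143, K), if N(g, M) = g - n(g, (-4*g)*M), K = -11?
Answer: -39576201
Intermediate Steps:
n(C, H) = H*(-2 + H) (n(C, H) = (-1 + (H - 1*1))*H = (-1 + (H - 1))*H = (-1 + (-1 + H))*H = (-2 + H)*H = H*(-2 + H))
N(g, M) = g + 4*M*g*(-2 - 4*M*g) (N(g, M) = g - (-4*g)*M*(-2 + (-4*g)*M) = g - (-4*M*g)*(-2 - 4*M*g) = g - (-4)*M*g*(-2 - 4*M*g) = g + 4*M*g*(-2 - 4*M*g))
(-9 + 5*69) + N(143, K) = (-9 + 5*69) + 143*(1 - 8*(-11)*(1 + 2*(-11)*143)) = (-9 + 345) + 143*(1 - 8*(-11)*(1 - 3146)) = 336 + 143*(1 - 8*(-11)*(-3145)) = 336 + 143*(1 - 276760) = 336 + 143*(-276759) = 336 - 39576537 = -39576201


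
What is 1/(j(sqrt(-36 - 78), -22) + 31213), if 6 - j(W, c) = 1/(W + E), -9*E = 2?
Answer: 288401140/9003595751683 - 81*I*sqrt(114)/9003595751683 ≈ 3.2032e-5 - 9.6055e-11*I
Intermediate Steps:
E = -2/9 (E = -1/9*2 = -2/9 ≈ -0.22222)
j(W, c) = 6 - 1/(-2/9 + W) (j(W, c) = 6 - 1/(W - 2/9) = 6 - 1/(-2/9 + W))
1/(j(sqrt(-36 - 78), -22) + 31213) = 1/(3*(-7 + 18*sqrt(-36 - 78))/(-2 + 9*sqrt(-36 - 78)) + 31213) = 1/(3*(-7 + 18*sqrt(-114))/(-2 + 9*sqrt(-114)) + 31213) = 1/(3*(-7 + 18*(I*sqrt(114)))/(-2 + 9*(I*sqrt(114))) + 31213) = 1/(3*(-7 + 18*I*sqrt(114))/(-2 + 9*I*sqrt(114)) + 31213) = 1/(31213 + 3*(-7 + 18*I*sqrt(114))/(-2 + 9*I*sqrt(114)))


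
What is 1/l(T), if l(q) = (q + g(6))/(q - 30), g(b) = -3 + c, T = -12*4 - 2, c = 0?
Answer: 80/53 ≈ 1.5094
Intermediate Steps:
T = -50 (T = -3*16 - 2 = -48 - 2 = -50)
g(b) = -3 (g(b) = -3 + 0 = -3)
l(q) = (-3 + q)/(-30 + q) (l(q) = (q - 3)/(q - 30) = (-3 + q)/(-30 + q))
1/l(T) = 1/((-3 - 50)/(-30 - 50)) = 1/(-53/(-80)) = 1/(-1/80*(-53)) = 1/(53/80) = 80/53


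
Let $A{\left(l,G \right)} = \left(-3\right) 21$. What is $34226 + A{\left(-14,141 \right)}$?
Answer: $34163$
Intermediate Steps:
$A{\left(l,G \right)} = -63$
$34226 + A{\left(-14,141 \right)} = 34226 - 63 = 34163$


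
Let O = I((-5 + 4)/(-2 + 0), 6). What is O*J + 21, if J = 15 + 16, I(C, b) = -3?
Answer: -72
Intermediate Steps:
O = -3
J = 31
O*J + 21 = -3*31 + 21 = -93 + 21 = -72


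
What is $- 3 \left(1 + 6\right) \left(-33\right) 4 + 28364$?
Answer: $31136$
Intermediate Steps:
$- 3 \left(1 + 6\right) \left(-33\right) 4 + 28364 = \left(-3\right) 7 \left(-33\right) 4 + 28364 = \left(-21\right) \left(-33\right) 4 + 28364 = 693 \cdot 4 + 28364 = 2772 + 28364 = 31136$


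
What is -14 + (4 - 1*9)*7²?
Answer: -259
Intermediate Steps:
-14 + (4 - 1*9)*7² = -14 + (4 - 9)*49 = -14 - 5*49 = -14 - 245 = -259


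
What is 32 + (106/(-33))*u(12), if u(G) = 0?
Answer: 32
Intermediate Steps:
32 + (106/(-33))*u(12) = 32 + (106/(-33))*0 = 32 + (106*(-1/33))*0 = 32 - 106/33*0 = 32 + 0 = 32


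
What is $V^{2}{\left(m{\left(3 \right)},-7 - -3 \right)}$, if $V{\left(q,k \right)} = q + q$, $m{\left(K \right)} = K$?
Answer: $36$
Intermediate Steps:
$V{\left(q,k \right)} = 2 q$
$V^{2}{\left(m{\left(3 \right)},-7 - -3 \right)} = \left(2 \cdot 3\right)^{2} = 6^{2} = 36$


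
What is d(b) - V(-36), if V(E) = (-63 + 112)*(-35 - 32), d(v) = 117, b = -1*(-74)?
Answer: 3400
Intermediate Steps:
b = 74
V(E) = -3283 (V(E) = 49*(-67) = -3283)
d(b) - V(-36) = 117 - 1*(-3283) = 117 + 3283 = 3400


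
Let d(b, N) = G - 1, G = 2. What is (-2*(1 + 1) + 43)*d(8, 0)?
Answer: 39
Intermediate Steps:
d(b, N) = 1 (d(b, N) = 2 - 1 = 1)
(-2*(1 + 1) + 43)*d(8, 0) = (-2*(1 + 1) + 43)*1 = (-2*2 + 43)*1 = (-4 + 43)*1 = 39*1 = 39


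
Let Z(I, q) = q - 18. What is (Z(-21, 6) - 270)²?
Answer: 79524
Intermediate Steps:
Z(I, q) = -18 + q
(Z(-21, 6) - 270)² = ((-18 + 6) - 270)² = (-12 - 270)² = (-282)² = 79524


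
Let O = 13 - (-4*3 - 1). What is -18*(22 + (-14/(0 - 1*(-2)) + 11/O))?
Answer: -3609/13 ≈ -277.62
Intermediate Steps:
O = 26 (O = 13 - (-12 - 1) = 13 - 1*(-13) = 13 + 13 = 26)
-18*(22 + (-14/(0 - 1*(-2)) + 11/O)) = -18*(22 + (-14/(0 - 1*(-2)) + 11/26)) = -18*(22 + (-14/(0 + 2) + 11*(1/26))) = -18*(22 + (-14/2 + 11/26)) = -18*(22 + (-14*½ + 11/26)) = -18*(22 + (-7 + 11/26)) = -18*(22 - 171/26) = -18*401/26 = -3609/13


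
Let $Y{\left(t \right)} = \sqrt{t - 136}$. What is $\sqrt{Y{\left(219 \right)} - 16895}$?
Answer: $\sqrt{-16895 + \sqrt{83}} \approx 129.95 i$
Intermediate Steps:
$Y{\left(t \right)} = \sqrt{-136 + t}$
$\sqrt{Y{\left(219 \right)} - 16895} = \sqrt{\sqrt{-136 + 219} - 16895} = \sqrt{\sqrt{83} - 16895} = \sqrt{-16895 + \sqrt{83}}$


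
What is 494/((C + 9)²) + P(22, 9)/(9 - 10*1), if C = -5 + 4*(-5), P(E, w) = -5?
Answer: 887/128 ≈ 6.9297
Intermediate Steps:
C = -25 (C = -5 - 20 = -25)
494/((C + 9)²) + P(22, 9)/(9 - 10*1) = 494/((-25 + 9)²) - 5/(9 - 10*1) = 494/((-16)²) - 5/(9 - 10) = 494/256 - 5/(-1) = 494*(1/256) - 5*(-1) = 247/128 + 5 = 887/128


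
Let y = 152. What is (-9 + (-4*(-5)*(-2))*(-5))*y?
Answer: 29032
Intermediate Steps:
(-9 + (-4*(-5)*(-2))*(-5))*y = (-9 + (-4*(-5)*(-2))*(-5))*152 = (-9 + (20*(-2))*(-5))*152 = (-9 - 40*(-5))*152 = (-9 + 200)*152 = 191*152 = 29032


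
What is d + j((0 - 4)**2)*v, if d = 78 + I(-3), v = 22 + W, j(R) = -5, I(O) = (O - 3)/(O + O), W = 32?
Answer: -191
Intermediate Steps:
I(O) = (-3 + O)/(2*O) (I(O) = (-3 + O)/((2*O)) = (-3 + O)*(1/(2*O)) = (-3 + O)/(2*O))
v = 54 (v = 22 + 32 = 54)
d = 79 (d = 78 + (1/2)*(-3 - 3)/(-3) = 78 + (1/2)*(-1/3)*(-6) = 78 + 1 = 79)
d + j((0 - 4)**2)*v = 79 - 5*54 = 79 - 270 = -191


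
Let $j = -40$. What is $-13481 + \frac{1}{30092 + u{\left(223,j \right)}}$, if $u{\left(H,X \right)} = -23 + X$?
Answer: $- \frac{404820948}{30029} \approx -13481.0$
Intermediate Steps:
$-13481 + \frac{1}{30092 + u{\left(223,j \right)}} = -13481 + \frac{1}{30092 - 63} = -13481 + \frac{1}{30029} = - \frac{404820948}{30029}$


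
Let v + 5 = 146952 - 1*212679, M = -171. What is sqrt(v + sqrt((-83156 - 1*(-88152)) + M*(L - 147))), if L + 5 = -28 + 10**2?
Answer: sqrt(-65732 + 2*sqrt(4669)) ≈ 256.12*I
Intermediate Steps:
L = 67 (L = -5 + (-28 + 10**2) = -5 + (-28 + 100) = -5 + 72 = 67)
v = -65732 (v = -5 + (146952 - 1*212679) = -5 + (146952 - 212679) = -5 - 65727 = -65732)
sqrt(v + sqrt((-83156 - 1*(-88152)) + M*(L - 147))) = sqrt(-65732 + sqrt((-83156 - 1*(-88152)) - 171*(67 - 147))) = sqrt(-65732 + sqrt((-83156 + 88152) - 171*(-80))) = sqrt(-65732 + sqrt(4996 + 13680)) = sqrt(-65732 + sqrt(18676)) = sqrt(-65732 + 2*sqrt(4669))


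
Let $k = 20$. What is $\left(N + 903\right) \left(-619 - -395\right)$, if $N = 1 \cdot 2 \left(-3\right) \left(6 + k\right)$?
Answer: $-167328$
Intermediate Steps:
$N = -156$ ($N = 1 \cdot 2 \left(-3\right) \left(6 + 20\right) = 2 \left(-3\right) 26 = \left(-6\right) 26 = -156$)
$\left(N + 903\right) \left(-619 - -395\right) = \left(-156 + 903\right) \left(-619 - -395\right) = 747 \left(-619 + \left(-1975 + 2370\right)\right) = 747 \left(-619 + 395\right) = 747 \left(-224\right) = -167328$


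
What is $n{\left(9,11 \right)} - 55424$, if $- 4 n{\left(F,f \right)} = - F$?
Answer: $- \frac{221687}{4} \approx -55422.0$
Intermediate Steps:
$n{\left(F,f \right)} = \frac{F}{4}$ ($n{\left(F,f \right)} = - \frac{\left(-1\right) F}{4} = \frac{F}{4}$)
$n{\left(9,11 \right)} - 55424 = \frac{1}{4} \cdot 9 - 55424 = \frac{9}{4} - 55424 = - \frac{221687}{4}$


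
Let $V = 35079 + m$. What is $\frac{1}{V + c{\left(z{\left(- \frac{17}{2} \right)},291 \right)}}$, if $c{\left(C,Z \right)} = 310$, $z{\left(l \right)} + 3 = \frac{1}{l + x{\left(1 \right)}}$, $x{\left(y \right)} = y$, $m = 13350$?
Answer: $\frac{1}{48739} \approx 2.0517 \cdot 10^{-5}$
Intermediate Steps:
$z{\left(l \right)} = -3 + \frac{1}{1 + l}$ ($z{\left(l \right)} = -3 + \frac{1}{l + 1} = -3 + \frac{1}{1 + l}$)
$V = 48429$ ($V = 35079 + 13350 = 48429$)
$\frac{1}{V + c{\left(z{\left(- \frac{17}{2} \right)},291 \right)}} = \frac{1}{48429 + 310} = \frac{1}{48739}$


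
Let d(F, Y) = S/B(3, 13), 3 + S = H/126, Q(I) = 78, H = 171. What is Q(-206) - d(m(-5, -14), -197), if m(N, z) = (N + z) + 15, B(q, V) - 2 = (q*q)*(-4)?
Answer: 37105/476 ≈ 77.952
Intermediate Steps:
B(q, V) = 2 - 4*q**2 (B(q, V) = 2 + (q*q)*(-4) = 2 + q**2*(-4) = 2 - 4*q**2)
m(N, z) = 15 + N + z
S = -23/14 (S = -3 + 171/126 = -3 + 171*(1/126) = -3 + 19/14 = -23/14 ≈ -1.6429)
d(F, Y) = 23/476 (d(F, Y) = -23/(14*(2 - 4*3**2)) = -23/(14*(2 - 4*9)) = -23/(14*(2 - 36)) = -23/14/(-34) = -23/14*(-1/34) = 23/476)
Q(-206) - d(m(-5, -14), -197) = 78 - 1*23/476 = 78 - 23/476 = 37105/476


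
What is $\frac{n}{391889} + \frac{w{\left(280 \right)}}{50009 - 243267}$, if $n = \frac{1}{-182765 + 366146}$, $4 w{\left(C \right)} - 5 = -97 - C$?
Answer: $\frac{6683444887195}{13888485533987922} \approx 0.00048122$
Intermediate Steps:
$w{\left(C \right)} = -23 - \frac{C}{4}$ ($w{\left(C \right)} = \frac{5}{4} + \frac{-97 - C}{4} = \frac{5}{4} - \left(\frac{97}{4} + \frac{C}{4}\right) = -23 - \frac{C}{4}$)
$n = \frac{1}{183381} \approx 5.4531 \cdot 10^{-6}$
$\frac{n}{391889} + \frac{w{\left(280 \right)}}{50009 - 243267} = \frac{1}{183381 \cdot 391889} + \frac{-23 - 70}{50009 - 243267} = \frac{1}{183381} \cdot \frac{1}{391889} + \frac{-23 - 70}{-193258} = \frac{1}{71864996709} - - \frac{93}{193258} = \frac{1}{71864996709} + \frac{93}{193258} = \frac{6683444887195}{13888485533987922}$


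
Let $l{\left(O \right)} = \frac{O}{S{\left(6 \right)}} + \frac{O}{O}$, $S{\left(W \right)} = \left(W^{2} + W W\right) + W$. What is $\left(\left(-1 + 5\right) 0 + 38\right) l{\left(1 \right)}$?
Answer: $\frac{1501}{39} \approx 38.487$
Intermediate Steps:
$S{\left(W \right)} = W + 2 W^{2}$ ($S{\left(W \right)} = \left(W^{2} + W^{2}\right) + W = 2 W^{2} + W = W + 2 W^{2}$)
$l{\left(O \right)} = 1 + \frac{O}{78}$ ($l{\left(O \right)} = \frac{O}{6 \left(1 + 2 \cdot 6\right)} + \frac{O}{O} = \frac{O}{6 \left(1 + 12\right)} + 1 = \frac{O}{6 \cdot 13} + 1 = \frac{O}{78} + 1 = 1 + \frac{O}{78}$)
$\left(\left(-1 + 5\right) 0 + 38\right) l{\left(1 \right)} = \left(\left(-1 + 5\right) 0 + 38\right) \left(1 + \frac{1}{78} \cdot 1\right) = \left(4 \cdot 0 + 38\right) \left(1 + \frac{1}{78}\right) = \left(0 + 38\right) \frac{79}{78} = 38 \cdot \frac{79}{78} = \frac{1501}{39}$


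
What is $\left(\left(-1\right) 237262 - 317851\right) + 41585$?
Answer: $-513528$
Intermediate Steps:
$\left(\left(-1\right) 237262 - 317851\right) + 41585 = \left(-237262 - 317851\right) + 41585 = -555113 + 41585 = -513528$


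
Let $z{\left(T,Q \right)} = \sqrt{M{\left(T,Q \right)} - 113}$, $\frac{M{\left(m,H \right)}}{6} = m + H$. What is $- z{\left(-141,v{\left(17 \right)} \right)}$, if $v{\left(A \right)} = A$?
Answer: $- i \sqrt{857} \approx - 29.275 i$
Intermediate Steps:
$M{\left(m,H \right)} = 6 H + 6 m$ ($M{\left(m,H \right)} = 6 \left(m + H\right) = 6 \left(H + m\right) = 6 H + 6 m$)
$z{\left(T,Q \right)} = \sqrt{-113 + 6 Q + 6 T}$ ($z{\left(T,Q \right)} = \sqrt{\left(6 Q + 6 T\right) - 113} = \sqrt{-113 + 6 Q + 6 T}$)
$- z{\left(-141,v{\left(17 \right)} \right)} = - \sqrt{-113 + 6 \cdot 17 + 6 \left(-141\right)} = - \sqrt{-113 + 102 - 846} = - \sqrt{-857} = - i \sqrt{857}$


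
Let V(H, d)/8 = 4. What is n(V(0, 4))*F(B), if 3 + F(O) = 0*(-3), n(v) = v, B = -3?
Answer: -96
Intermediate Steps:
V(H, d) = 32 (V(H, d) = 8*4 = 32)
F(O) = -3 (F(O) = -3 + 0*(-3) = -3 + 0 = -3)
n(V(0, 4))*F(B) = 32*(-3) = -96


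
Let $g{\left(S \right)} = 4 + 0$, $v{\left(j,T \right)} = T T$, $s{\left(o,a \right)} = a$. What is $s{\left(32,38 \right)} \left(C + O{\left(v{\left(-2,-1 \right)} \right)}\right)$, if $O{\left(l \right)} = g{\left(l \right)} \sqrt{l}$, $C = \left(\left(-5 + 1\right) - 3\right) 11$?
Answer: $-2774$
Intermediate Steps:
$v{\left(j,T \right)} = T^{2}$
$C = -77$ ($C = \left(-4 - 3\right) 11 = \left(-7\right) 11 = -77$)
$g{\left(S \right)} = 4$
$O{\left(l \right)} = 4 \sqrt{l}$
$s{\left(32,38 \right)} \left(C + O{\left(v{\left(-2,-1 \right)} \right)}\right) = 38 \left(-77 + 4 \sqrt{\left(-1\right)^{2}}\right) = 38 \left(-77 + 4 \sqrt{1}\right) = 38 \left(-77 + 4 \cdot 1\right) = 38 \left(-77 + 4\right) = 38 \left(-73\right) = -2774$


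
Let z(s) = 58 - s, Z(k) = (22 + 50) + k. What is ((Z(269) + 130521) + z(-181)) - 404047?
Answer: -272946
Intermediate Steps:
Z(k) = 72 + k
((Z(269) + 130521) + z(-181)) - 404047 = (((72 + 269) + 130521) + (58 - 1*(-181))) - 404047 = ((341 + 130521) + (58 + 181)) - 404047 = (130862 + 239) - 404047 = 131101 - 404047 = -272946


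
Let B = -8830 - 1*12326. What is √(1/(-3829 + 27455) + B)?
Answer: I*√11809022681030/23626 ≈ 145.45*I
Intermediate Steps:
B = -21156 (B = -8830 - 12326 = -21156)
√(1/(-3829 + 27455) + B) = √(1/(-3829 + 27455) - 21156) = √(1/23626 - 21156) = √(-499831655/23626) = I*√11809022681030/23626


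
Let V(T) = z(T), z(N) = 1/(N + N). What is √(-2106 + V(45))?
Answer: I*√1895390/30 ≈ 45.891*I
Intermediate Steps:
z(N) = 1/(2*N)
V(T) = 1/(2*T)
√(-2106 + V(45)) = √(-2106 + (½)/45) = √(-2106 + (½)*(1/45)) = √(-2106 + 1/90) = √(-189539/90) = I*√1895390/30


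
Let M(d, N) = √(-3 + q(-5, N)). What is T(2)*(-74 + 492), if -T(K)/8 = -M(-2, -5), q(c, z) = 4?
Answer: 3344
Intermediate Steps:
M(d, N) = 1 (M(d, N) = √(-3 + 4) = √1 = 1)
T(K) = 8 (T(K) = -(-8) = -8*(-1) = 8)
T(2)*(-74 + 492) = 8*(-74 + 492) = 8*418 = 3344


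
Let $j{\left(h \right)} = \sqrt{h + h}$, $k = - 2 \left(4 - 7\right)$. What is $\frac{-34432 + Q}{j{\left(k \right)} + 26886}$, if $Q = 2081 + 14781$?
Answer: $- \frac{39365585}{60238082} + \frac{8785 \sqrt{3}}{180714246} \approx -0.65342$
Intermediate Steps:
$k = 6$ ($k = \left(-2\right) \left(-3\right) = 6$)
$j{\left(h \right)} = \sqrt{2} \sqrt{h}$ ($j{\left(h \right)} = \sqrt{2 h} = \sqrt{2} \sqrt{h}$)
$Q = 16862$
$\frac{-34432 + Q}{j{\left(k \right)} + 26886} = \frac{-34432 + 16862}{\sqrt{2} \sqrt{6} + 26886} = - \frac{17570}{2 \sqrt{3} + 26886} = - \frac{17570}{26886 + 2 \sqrt{3}}$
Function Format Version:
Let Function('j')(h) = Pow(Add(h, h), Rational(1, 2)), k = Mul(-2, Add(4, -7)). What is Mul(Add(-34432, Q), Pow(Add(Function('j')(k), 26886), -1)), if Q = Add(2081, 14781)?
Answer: Add(Rational(-39365585, 60238082), Mul(Rational(8785, 180714246), Pow(3, Rational(1, 2)))) ≈ -0.65342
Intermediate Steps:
k = 6 (k = Mul(-2, -3) = 6)
Function('j')(h) = Mul(Pow(2, Rational(1, 2)), Pow(h, Rational(1, 2))) (Function('j')(h) = Pow(Mul(2, h), Rational(1, 2)) = Mul(Pow(2, Rational(1, 2)), Pow(h, Rational(1, 2))))
Q = 16862
Mul(Add(-34432, Q), Pow(Add(Function('j')(k), 26886), -1)) = Mul(Add(-34432, 16862), Pow(Add(Mul(Pow(2, Rational(1, 2)), Pow(6, Rational(1, 2))), 26886), -1)) = Mul(-17570, Pow(Add(Mul(2, Pow(3, Rational(1, 2))), 26886), -1)) = Mul(-17570, Pow(Add(26886, Mul(2, Pow(3, Rational(1, 2)))), -1))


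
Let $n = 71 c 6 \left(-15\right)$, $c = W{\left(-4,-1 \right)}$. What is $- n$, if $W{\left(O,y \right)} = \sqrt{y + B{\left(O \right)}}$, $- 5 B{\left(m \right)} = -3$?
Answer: $1278 i \sqrt{10} \approx 4041.4 i$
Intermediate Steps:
$B{\left(m \right)} = \frac{3}{5}$ ($B{\left(m \right)} = \left(- \frac{1}{5}\right) \left(-3\right) = \frac{3}{5}$)
$W{\left(O,y \right)} = \sqrt{\frac{3}{5} + y}$ ($W{\left(O,y \right)} = \sqrt{y + \frac{3}{5}} = \sqrt{\frac{3}{5} + y}$)
$c = \frac{i \sqrt{10}}{5}$ ($c = \frac{\sqrt{15 + 25 \left(-1\right)}}{5} = \frac{\sqrt{15 - 25}}{5} = \frac{\sqrt{-10}}{5} = \frac{i \sqrt{10}}{5} \approx 0.63246 i$)
$n = - 1278 i \sqrt{10}$ ($n = 71 \frac{i \sqrt{10}}{5} \cdot 6 \left(-15\right) = \frac{71 i \sqrt{10}}{5} \left(-90\right) = - 1278 i \sqrt{10} \approx - 4041.4 i$)
$- n = - \left(-1278\right) i \sqrt{10} = 1278 i \sqrt{10}$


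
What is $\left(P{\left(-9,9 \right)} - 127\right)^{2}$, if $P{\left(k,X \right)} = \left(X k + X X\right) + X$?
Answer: $13924$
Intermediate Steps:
$P{\left(k,X \right)} = X + X^{2} + X k$ ($P{\left(k,X \right)} = \left(X k + X^{2}\right) + X = \left(X^{2} + X k\right) + X = X + X^{2} + X k$)
$\left(P{\left(-9,9 \right)} - 127\right)^{2} = \left(9 \left(1 + 9 - 9\right) - 127\right)^{2} = \left(9 \cdot 1 - 127\right)^{2} = \left(9 - 127\right)^{2} = \left(-118\right)^{2} = 13924$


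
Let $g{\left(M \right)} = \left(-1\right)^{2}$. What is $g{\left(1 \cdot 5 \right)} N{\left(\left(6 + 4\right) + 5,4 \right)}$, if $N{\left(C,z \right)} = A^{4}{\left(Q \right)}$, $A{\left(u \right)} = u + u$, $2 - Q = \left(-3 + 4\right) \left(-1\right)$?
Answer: $1296$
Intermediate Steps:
$Q = 3$ ($Q = 2 - \left(-3 + 4\right) \left(-1\right) = 2 - 1 \left(-1\right) = 2 - -1 = 2 + 1 = 3$)
$A{\left(u \right)} = 2 u$
$g{\left(M \right)} = 1$
$N{\left(C,z \right)} = 1296$ ($N{\left(C,z \right)} = \left(2 \cdot 3\right)^{4} = 6^{4} = 1296$)
$g{\left(1 \cdot 5 \right)} N{\left(\left(6 + 4\right) + 5,4 \right)} = 1 \cdot 1296 = 1296$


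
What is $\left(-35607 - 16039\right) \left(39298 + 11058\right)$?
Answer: $-2600685976$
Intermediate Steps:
$\left(-35607 - 16039\right) \left(39298 + 11058\right) = \left(-51646\right) 50356 = -2600685976$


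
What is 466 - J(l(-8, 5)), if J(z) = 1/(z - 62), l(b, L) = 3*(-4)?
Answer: 34485/74 ≈ 466.01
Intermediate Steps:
l(b, L) = -12
J(z) = 1/(-62 + z)
466 - J(l(-8, 5)) = 466 - 1/(-62 - 12) = 466 - 1/(-74) = 466 - 1*(-1/74) = 466 + 1/74 = 34485/74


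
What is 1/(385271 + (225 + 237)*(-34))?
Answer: 1/369563 ≈ 2.7059e-6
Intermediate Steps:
1/(385271 + (225 + 237)*(-34)) = 1/(385271 + 462*(-34)) = 1/(385271 - 15708) = 1/369563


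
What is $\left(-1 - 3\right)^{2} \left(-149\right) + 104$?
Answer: $-2280$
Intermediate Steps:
$\left(-1 - 3\right)^{2} \left(-149\right) + 104 = \left(-4\right)^{2} \left(-149\right) + 104 = 16 \left(-149\right) + 104 = -2384 + 104 = -2280$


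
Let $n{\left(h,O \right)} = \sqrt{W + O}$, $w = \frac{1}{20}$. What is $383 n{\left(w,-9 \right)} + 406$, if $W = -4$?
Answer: $406 + 383 i \sqrt{13} \approx 406.0 + 1380.9 i$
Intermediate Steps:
$w = \frac{1}{20} \approx 0.05$
$n{\left(h,O \right)} = \sqrt{-4 + O}$
$383 n{\left(w,-9 \right)} + 406 = 383 \sqrt{-4 - 9} + 406 = 383 \sqrt{-13} + 406 = 383 i \sqrt{13} + 406 = 406 + 383 i \sqrt{13}$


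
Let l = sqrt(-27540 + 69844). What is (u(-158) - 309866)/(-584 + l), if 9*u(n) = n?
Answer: 25449187/42012 + 348619*sqrt(661)/42012 ≈ 819.10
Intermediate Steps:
l = 8*sqrt(661) (l = sqrt(42304) = 8*sqrt(661) ≈ 205.68)
u(n) = n/9
(u(-158) - 309866)/(-584 + l) = ((1/9)*(-158) - 309866)/(-584 + 8*sqrt(661)) = (-158/9 - 309866)/(-584 + 8*sqrt(661)) = -2788952/(9*(-584 + 8*sqrt(661)))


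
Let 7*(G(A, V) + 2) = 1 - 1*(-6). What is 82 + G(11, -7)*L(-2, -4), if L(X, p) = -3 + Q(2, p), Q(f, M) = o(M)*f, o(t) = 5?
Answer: 75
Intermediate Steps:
G(A, V) = -1 (G(A, V) = -2 + (1 - 1*(-6))/7 = -2 + (1 + 6)/7 = -2 + (⅐)*7 = -2 + 1 = -1)
Q(f, M) = 5*f
L(X, p) = 7 (L(X, p) = -3 + 5*2 = -3 + 10 = 7)
82 + G(11, -7)*L(-2, -4) = 82 - 1*7 = 82 - 7 = 75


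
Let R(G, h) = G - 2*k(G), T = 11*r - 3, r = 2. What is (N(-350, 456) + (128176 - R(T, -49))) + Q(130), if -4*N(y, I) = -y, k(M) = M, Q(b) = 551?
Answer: 257317/2 ≈ 1.2866e+5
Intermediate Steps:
N(y, I) = y/4 (N(y, I) = -(-1)*y/4 = y/4)
T = 19 (T = 11*2 - 3 = 22 - 3 = 19)
R(G, h) = -G (R(G, h) = G - 2*G = -G)
(N(-350, 456) + (128176 - R(T, -49))) + Q(130) = ((1/4)*(-350) + (128176 - (-1)*19)) + 551 = (-175/2 + (128176 - 1*(-19))) + 551 = (-175/2 + (128176 + 19)) + 551 = (-175/2 + 128195) + 551 = 256215/2 + 551 = 257317/2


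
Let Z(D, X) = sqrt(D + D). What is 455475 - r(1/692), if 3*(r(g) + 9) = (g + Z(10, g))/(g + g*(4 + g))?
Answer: 4729289680/10383 - 957728*sqrt(5)/10383 ≈ 4.5528e+5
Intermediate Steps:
Z(D, X) = sqrt(2)*sqrt(D) (Z(D, X) = sqrt(2*D) = sqrt(2)*sqrt(D))
r(g) = -9 + (g + 2*sqrt(5))/(3*(g + g*(4 + g))) (r(g) = -9 + ((g + sqrt(2)*sqrt(10))/(g + g*(4 + g)))/3 = -9 + ((g + 2*sqrt(5))/(g + g*(4 + g)))/3 = -9 + (g + 2*sqrt(5))/(3*(g + g*(4 + g))))
455475 - r(1/692) = 455475 - (-134/692 - 27*(1/692)**2 + 2*sqrt(5))/(3*(1/692)*(5 + 1/692)) = 455475 - (-134*1/692 - 27*(1/692)**2 + 2*sqrt(5))/(3*1/692*(5 + 1/692)) = 455475 - 692*(-67/346 - 27*1/478864 + 2*sqrt(5))/(3*3461/692) = 455475 - 692*692*(-67/346 - 27/478864 + 2*sqrt(5))/(3*3461) = 455475 - 692*692*(-92755/478864 + 2*sqrt(5))/(3*3461) = 455475 - (-92755/10383 + 957728*sqrt(5)/10383) = 455475 + (92755/10383 - 957728*sqrt(5)/10383) = 4729289680/10383 - 957728*sqrt(5)/10383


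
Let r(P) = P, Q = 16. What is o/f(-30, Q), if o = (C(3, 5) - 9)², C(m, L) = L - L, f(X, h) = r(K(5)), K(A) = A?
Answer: 81/5 ≈ 16.200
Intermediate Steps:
f(X, h) = 5
C(m, L) = 0
o = 81 (o = (0 - 9)² = (-9)² = 81)
o/f(-30, Q) = 81/5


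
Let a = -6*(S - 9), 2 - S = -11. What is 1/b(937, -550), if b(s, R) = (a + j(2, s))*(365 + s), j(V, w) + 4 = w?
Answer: 1/1183518 ≈ 8.4494e-7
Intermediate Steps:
S = 13 (S = 2 - 1*(-11) = 2 + 11 = 13)
j(V, w) = -4 + w
a = -24 (a = -6*(13 - 9) = -6*4 = -24)
b(s, R) = (-28 + s)*(365 + s) (b(s, R) = (-24 + (-4 + s))*(365 + s) = (-28 + s)*(365 + s))
1/b(937, -550) = 1/(-10220 + 937² + 337*937) = 1/(-10220 + 877969 + 315769) = 1/1183518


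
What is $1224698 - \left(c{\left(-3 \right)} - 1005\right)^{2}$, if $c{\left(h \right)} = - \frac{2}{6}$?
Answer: $\frac{1926026}{9} \approx 2.14 \cdot 10^{5}$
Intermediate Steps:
$c{\left(h \right)} = - \frac{1}{3}$ ($c{\left(h \right)} = \left(-2\right) \frac{1}{6} = - \frac{1}{3}$)
$1224698 - \left(c{\left(-3 \right)} - 1005\right)^{2} = 1224698 - \left(- \frac{1}{3} - 1005\right)^{2} = 1224698 - \left(- \frac{3016}{3}\right)^{2} = 1224698 - \frac{9096256}{9} = \frac{1926026}{9}$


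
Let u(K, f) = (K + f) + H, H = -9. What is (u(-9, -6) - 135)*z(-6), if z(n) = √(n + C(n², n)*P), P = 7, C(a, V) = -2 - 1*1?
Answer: -477*I*√3 ≈ -826.19*I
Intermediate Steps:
C(a, V) = -3 (C(a, V) = -2 - 1 = -3)
u(K, f) = -9 + K + f (u(K, f) = (K + f) - 9 = -9 + K + f)
z(n) = √(-21 + n) (z(n) = √(n - 3*7) = √(n - 21) = √(-21 + n))
(u(-9, -6) - 135)*z(-6) = ((-9 - 9 - 6) - 135)*√(-21 - 6) = (-24 - 135)*√(-27) = -477*I*√3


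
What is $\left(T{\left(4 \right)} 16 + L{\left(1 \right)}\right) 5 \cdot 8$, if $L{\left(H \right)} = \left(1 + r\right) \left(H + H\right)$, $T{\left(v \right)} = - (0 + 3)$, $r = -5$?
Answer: $-2240$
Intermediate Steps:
$T{\left(v \right)} = -3$ ($T{\left(v \right)} = \left(-1\right) 3 = -3$)
$L{\left(H \right)} = - 8 H$ ($L{\left(H \right)} = \left(1 - 5\right) \left(H + H\right) = - 4 \cdot 2 H = - 8 H$)
$\left(T{\left(4 \right)} 16 + L{\left(1 \right)}\right) 5 \cdot 8 = \left(\left(-3\right) 16 - 8\right) 5 \cdot 8 = \left(-48 - 8\right) 40 = \left(-56\right) 40 = -2240$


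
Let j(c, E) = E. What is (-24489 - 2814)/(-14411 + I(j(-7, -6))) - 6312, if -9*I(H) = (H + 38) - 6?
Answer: -818578473/129725 ≈ -6310.1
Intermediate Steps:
I(H) = -32/9 - H/9 (I(H) = -((H + 38) - 6)/9 = -((38 + H) - 6)/9 = -(32 + H)/9 = -32/9 - H/9)
(-24489 - 2814)/(-14411 + I(j(-7, -6))) - 6312 = (-24489 - 2814)/(-14411 + (-32/9 - 1/9*(-6))) - 6312 = -27303/(-14411 + (-32/9 + 2/3)) - 6312 = -27303/(-14411 - 26/9) - 6312 = -27303/(-129725/9) - 6312 = -27303*(-9/129725) - 6312 = 245727/129725 - 6312 = -818578473/129725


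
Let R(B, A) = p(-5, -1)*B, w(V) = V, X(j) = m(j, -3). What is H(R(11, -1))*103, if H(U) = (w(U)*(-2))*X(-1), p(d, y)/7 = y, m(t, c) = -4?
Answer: -63448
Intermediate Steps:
X(j) = -4
p(d, y) = 7*y
R(B, A) = -7*B (R(B, A) = (7*(-1))*B = -7*B)
H(U) = 8*U (H(U) = (U*(-2))*(-4) = -2*U*(-4) = 8*U)
H(R(11, -1))*103 = (8*(-7*11))*103 = (8*(-77))*103 = -616*103 = -63448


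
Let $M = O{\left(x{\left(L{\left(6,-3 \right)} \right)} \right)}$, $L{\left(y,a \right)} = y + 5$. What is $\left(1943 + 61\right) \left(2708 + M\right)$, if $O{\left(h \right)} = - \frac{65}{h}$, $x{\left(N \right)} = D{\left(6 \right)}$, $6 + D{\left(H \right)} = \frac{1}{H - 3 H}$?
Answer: $\frac{397721856}{73} \approx 5.4482 \cdot 10^{6}$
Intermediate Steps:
$L{\left(y,a \right)} = 5 + y$
$D{\left(H \right)} = -6 - \frac{1}{2 H}$ ($D{\left(H \right)} = -6 + \frac{1}{H - 3 H} = -6 + \frac{1}{\left(-2\right) H} = -6 - \frac{1}{2 H}$)
$x{\left(N \right)} = - \frac{73}{12}$ ($x{\left(N \right)} = -6 - \frac{1}{2 \cdot 6} = -6 - \frac{1}{12} = - \frac{73}{12}$)
$M = \frac{780}{73}$ ($M = - \frac{65}{- \frac{73}{12}} = \left(-65\right) \left(- \frac{12}{73}\right) = \frac{780}{73} \approx 10.685$)
$\left(1943 + 61\right) \left(2708 + M\right) = \left(1943 + 61\right) \left(2708 + \frac{780}{73}\right) = 2004 \cdot \frac{198464}{73} = \frac{397721856}{73}$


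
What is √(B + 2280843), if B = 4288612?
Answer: √6569455 ≈ 2563.1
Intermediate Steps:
√(B + 2280843) = √(4288612 + 2280843) = √6569455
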